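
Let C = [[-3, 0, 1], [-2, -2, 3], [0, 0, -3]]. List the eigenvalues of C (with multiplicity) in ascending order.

-3, -3, -2

Characteristic polynomial: p(λ) = λ^3 + 8λ^2 + 21λ + 18 = (λ + 2)(λ + 3)^2.
Roots (with multiplicity): -3, -3, -2.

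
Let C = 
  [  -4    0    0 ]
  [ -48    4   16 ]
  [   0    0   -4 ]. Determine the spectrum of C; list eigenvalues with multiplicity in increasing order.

Characteristic polynomial: p(r) = r^3 + 4r^2 - 16r - 64 = (r - 4)(r + 4)^2.
Roots (with multiplicity): -4, -4, 4.

-4, -4, 4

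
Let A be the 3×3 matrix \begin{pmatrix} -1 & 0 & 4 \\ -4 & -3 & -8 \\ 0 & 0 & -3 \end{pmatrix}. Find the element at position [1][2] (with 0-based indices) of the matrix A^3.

Characteristic polynomial: λ^3 + 7λ^2 + 15λ + 9 = (λ + 1)(λ + 3)^2, so the eigenvalues are -3, -3, -1.
λ=-3: eigenvector (-2, 2, 1).
λ=-3: eigenvector (0, 1, 0).
λ=-1: eigenvector (1, -2, 0).
P = [[-2, 0, 1], [2, 1, -2], [1, 0, 0]], D = diag(-3, -3, -1), P⁻¹ = [[0, 0, 1], [2, 1, 2], [1, 0, 2]].
A³ = P·diag(-27, -27, -1)·P⁻¹ = [[-1, 0, 52], [-52, -27, -104], [0, 0, -27]].
The requested entry is -104.

-104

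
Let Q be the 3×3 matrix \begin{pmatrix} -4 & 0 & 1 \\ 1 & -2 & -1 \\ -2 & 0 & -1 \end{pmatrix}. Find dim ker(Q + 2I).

Q + 2I = [[-2, 0, 1], [1, 0, -1], [-2, 0, 1]].
This matrix has rank 2, so its null space has dimension 3 − 2 = 1.

1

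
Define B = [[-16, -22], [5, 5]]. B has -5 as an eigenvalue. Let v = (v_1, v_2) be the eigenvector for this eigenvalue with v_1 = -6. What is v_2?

3

B + 5I = [[-11, -22], [5, 10]].
Solving (B + 5I)v = 0 gives the eigenspace spanned by (-6, 3).
With v_1 = -6, v = (-6, 3), so v_2 = 3.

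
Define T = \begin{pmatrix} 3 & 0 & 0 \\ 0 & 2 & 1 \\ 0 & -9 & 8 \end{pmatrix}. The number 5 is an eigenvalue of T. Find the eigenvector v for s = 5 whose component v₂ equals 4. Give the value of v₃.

12

T − 5I = [[-2, 0, 0], [0, -3, 1], [0, -9, 3]].
Solving (T − 5I)v = 0 gives the eigenspace spanned by (0, 4, 12).
With v₂ = 4, v = (0, 4, 12), so v₃ = 12.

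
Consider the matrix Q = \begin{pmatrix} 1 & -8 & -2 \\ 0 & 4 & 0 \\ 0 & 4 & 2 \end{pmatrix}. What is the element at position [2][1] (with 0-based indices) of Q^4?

Characteristic polynomial: r^3 - 7r^2 + 14r - 8 = (r - 4)(r - 2)(r - 1), so the eigenvalues are 1, 2, 4.
r=1: eigenvector (1, 0, 0).
r=2: eigenvector (-2, 0, 1).
r=4: eigenvector (-4, 1, 2).
P = [[1, -2, -4], [0, 0, 1], [0, 1, 2]], D = diag(1, 2, 4), P⁻¹ = [[1, 0, 2], [0, -2, 1], [0, 1, 0]].
Q⁴ = P·diag(1, 16, 256)·P⁻¹ = [[1, -960, -30], [0, 256, 0], [0, 480, 16]].
The requested entry is 480.

480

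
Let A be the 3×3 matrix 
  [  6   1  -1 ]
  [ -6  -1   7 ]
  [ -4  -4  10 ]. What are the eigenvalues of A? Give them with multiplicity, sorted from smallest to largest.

4, 5, 6

Characteristic polynomial: p(s) = s^3 - 15s^2 + 74s - 120 = (s - 6)(s - 5)(s - 4).
Roots (with multiplicity): 4, 5, 6.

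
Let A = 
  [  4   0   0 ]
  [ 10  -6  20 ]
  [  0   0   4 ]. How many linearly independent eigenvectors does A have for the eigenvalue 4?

A − 4I = [[0, 0, 0], [10, -10, 20], [0, 0, 0]].
This matrix has rank 1, so its null space has dimension 3 − 1 = 2.

2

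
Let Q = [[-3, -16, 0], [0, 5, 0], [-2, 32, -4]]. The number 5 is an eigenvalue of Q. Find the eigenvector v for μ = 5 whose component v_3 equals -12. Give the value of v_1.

Q − 5I = [[-8, -16, 0], [0, 0, 0], [-2, 32, -9]].
Solving (Q − 5I)v = 0 gives the eigenspace spanned by (6, -3, -12).
With v_3 = -12, v = (6, -3, -12), so v_1 = 6.

6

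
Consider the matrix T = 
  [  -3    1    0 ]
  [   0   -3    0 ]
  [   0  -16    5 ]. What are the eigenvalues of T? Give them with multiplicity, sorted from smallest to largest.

-3, -3, 5

Characteristic polynomial: p(s) = s^3 + s^2 - 21s - 45 = (s - 5)(s + 3)^2.
Roots (with multiplicity): -3, -3, 5.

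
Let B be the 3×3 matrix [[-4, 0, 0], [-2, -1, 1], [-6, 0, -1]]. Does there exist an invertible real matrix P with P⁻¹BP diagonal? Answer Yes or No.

Characteristic polynomial: p(λ) = λ^3 + 6λ^2 + 9λ + 4 = (λ + 1)^2(λ + 4).
λ = -1 has algebraic multiplicity 2; rank(B + 1I) = 2, so geometric multiplicity = 1.
Geometric multiplicity < algebraic multiplicity, so B is not diagonalizable.

No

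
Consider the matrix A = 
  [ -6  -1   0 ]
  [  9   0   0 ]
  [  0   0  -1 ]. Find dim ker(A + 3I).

A + 3I = [[-3, -1, 0], [9, 3, 0], [0, 0, 2]].
This matrix has rank 2, so its null space has dimension 3 − 2 = 1.

1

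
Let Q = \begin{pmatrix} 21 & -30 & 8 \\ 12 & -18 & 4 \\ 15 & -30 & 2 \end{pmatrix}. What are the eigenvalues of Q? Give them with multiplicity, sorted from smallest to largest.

-3, 2, 6

Characteristic polynomial: p(s) = s^3 - 5s^2 - 12s + 36 = (s - 6)(s - 2)(s + 3).
Roots (with multiplicity): -3, 2, 6.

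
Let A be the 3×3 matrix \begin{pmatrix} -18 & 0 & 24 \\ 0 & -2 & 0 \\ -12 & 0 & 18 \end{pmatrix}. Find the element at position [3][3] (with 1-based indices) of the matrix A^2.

36

Characteristic polynomial: s^3 + 2s^2 - 36s - 72 = (s - 6)(s + 2)(s + 6), so the eigenvalues are -6, -2, 6.
s=-2: eigenvector (0, 1, 0).
s=-6: eigenvector (2, 0, 1).
s=6: eigenvector (1, 0, 1).
P = [[0, 2, 1], [1, 0, 0], [0, 1, 1]], D = diag(-2, -6, 6), P⁻¹ = [[0, 1, 0], [1, 0, -1], [-1, 0, 2]].
A² = P·diag(4, 36, 36)·P⁻¹ = [[36, 0, 0], [0, 4, 0], [0, 0, 36]].
The requested entry is 36.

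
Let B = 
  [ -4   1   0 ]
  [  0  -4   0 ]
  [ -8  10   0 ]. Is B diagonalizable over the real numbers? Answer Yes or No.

No

Characteristic polynomial: p(λ) = λ^3 + 8λ^2 + 16λ = λ(λ + 4)^2.
λ = -4 has algebraic multiplicity 2; rank(B + 4I) = 2, so geometric multiplicity = 1.
Geometric multiplicity < algebraic multiplicity, so B is not diagonalizable.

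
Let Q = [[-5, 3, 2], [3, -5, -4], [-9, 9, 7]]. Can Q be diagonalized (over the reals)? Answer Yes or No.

Characteristic polynomial: p(μ) = μ^3 + 3μ^2 - 4 = (μ - 1)(μ + 2)^2.
μ = -2 has algebraic multiplicity 2; rank(Q + 2I) = 2, so geometric multiplicity = 1.
Geometric multiplicity < algebraic multiplicity, so Q is not diagonalizable.

No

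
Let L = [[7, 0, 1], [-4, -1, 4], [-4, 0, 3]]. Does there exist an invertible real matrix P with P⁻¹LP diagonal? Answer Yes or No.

Characteristic polynomial: p(r) = r^3 - 9r^2 + 15r + 25 = (r - 5)^2(r + 1).
r = 5 has algebraic multiplicity 2; rank(L − 5I) = 2, so geometric multiplicity = 1.
Geometric multiplicity < algebraic multiplicity, so L is not diagonalizable.

No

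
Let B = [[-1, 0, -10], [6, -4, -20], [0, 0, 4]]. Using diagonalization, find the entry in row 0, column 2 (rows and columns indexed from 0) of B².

Characteristic polynomial: λ^3 + λ^2 - 16λ - 16 = (λ - 4)(λ + 1)(λ + 4), so the eigenvalues are -4, -1, 4.
λ=-1: eigenvector (1, 2, 0).
λ=-4: eigenvector (0, 1, 0).
λ=4: eigenvector (-2, -4, 1).
P = [[1, 0, -2], [2, 1, -4], [0, 0, 1]], D = diag(-1, -4, 4), P⁻¹ = [[1, 0, 2], [-2, 1, 0], [0, 0, 1]].
B² = P·diag(1, 16, 16)·P⁻¹ = [[1, 0, -30], [-30, 16, -60], [0, 0, 16]].
The requested entry is -30.

-30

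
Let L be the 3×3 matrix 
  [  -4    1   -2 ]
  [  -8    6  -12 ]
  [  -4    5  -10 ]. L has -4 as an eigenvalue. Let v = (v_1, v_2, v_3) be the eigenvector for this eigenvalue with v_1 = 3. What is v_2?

6

L + 4I = [[0, 1, -2], [-8, 10, -12], [-4, 5, -6]].
Solving (L + 4I)v = 0 gives the eigenspace spanned by (3, 6, 3).
With v_1 = 3, v = (3, 6, 3), so v_2 = 6.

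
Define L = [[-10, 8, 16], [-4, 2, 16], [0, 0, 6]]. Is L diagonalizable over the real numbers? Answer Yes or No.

Characteristic polynomial: p(t) = t^3 + 2t^2 - 36t - 72 = (t - 6)(t + 2)(t + 6).
All 3 eigenvalues are distinct, so L is diagonalizable.

Yes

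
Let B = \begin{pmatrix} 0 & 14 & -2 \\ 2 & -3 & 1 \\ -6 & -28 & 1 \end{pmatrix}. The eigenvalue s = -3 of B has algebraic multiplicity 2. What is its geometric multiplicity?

1

B + 3I = [[3, 14, -2], [2, 0, 1], [-6, -28, 4]].
This matrix has rank 2, so its null space has dimension 3 − 2 = 1.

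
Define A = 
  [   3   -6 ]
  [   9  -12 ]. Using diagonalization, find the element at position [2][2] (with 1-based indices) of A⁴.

3726

Characteristic polynomial: μ^2 + 9μ + 18 = (μ + 3)(μ + 6), so the eigenvalues are -6, -3.
μ=-6: eigenvector (-2, -3).
μ=-3: eigenvector (1, 1).
P = [[-2, 1], [-3, 1]], D = diag(-6, -3), P⁻¹ = [[1, -1], [3, -2]].
A⁴ = P·diag(1296, 81)·P⁻¹ = [[-2349, 2430], [-3645, 3726]].
The requested entry is 3726.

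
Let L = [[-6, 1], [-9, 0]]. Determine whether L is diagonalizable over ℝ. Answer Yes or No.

Characteristic polynomial: p(s) = s^2 + 6s + 9 = (s + 3)^2.
s = -3 has algebraic multiplicity 2; rank(L + 3I) = 1, so geometric multiplicity = 1.
Geometric multiplicity < algebraic multiplicity, so L is not diagonalizable.

No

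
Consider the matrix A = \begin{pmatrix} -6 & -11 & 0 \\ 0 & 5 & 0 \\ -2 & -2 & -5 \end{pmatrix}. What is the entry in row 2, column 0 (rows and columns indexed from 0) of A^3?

-182

Characteristic polynomial: λ^3 + 6λ^2 - 25λ - 150 = (λ - 5)(λ + 5)(λ + 6), so the eigenvalues are -6, -5, 5.
λ=-5: eigenvector (0, 0, -1).
λ=5: eigenvector (-1, 1, 0).
λ=-6: eigenvector (1, 0, 2).
P = [[0, -1, 1], [0, 1, 0], [-1, 0, 2]], D = diag(-5, 5, -6), P⁻¹ = [[2, 2, -1], [0, 1, 0], [1, 1, 0]].
A³ = P·diag(-125, 125, -216)·P⁻¹ = [[-216, -341, 0], [0, 125, 0], [-182, -182, -125]].
The requested entry is -182.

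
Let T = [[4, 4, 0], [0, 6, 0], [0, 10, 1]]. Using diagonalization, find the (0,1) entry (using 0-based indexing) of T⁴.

2080

Characteristic polynomial: s^3 - 11s^2 + 34s - 24 = (s - 6)(s - 4)(s - 1), so the eigenvalues are 1, 4, 6.
s=4: eigenvector (1, 0, 0).
s=6: eigenvector (2, 1, 2).
s=1: eigenvector (0, 0, 1).
P = [[1, 2, 0], [0, 1, 0], [0, 2, 1]], D = diag(4, 6, 1), P⁻¹ = [[1, -2, 0], [0, 1, 0], [0, -2, 1]].
T⁴ = P·diag(256, 1296, 1)·P⁻¹ = [[256, 2080, 0], [0, 1296, 0], [0, 2590, 1]].
The requested entry is 2080.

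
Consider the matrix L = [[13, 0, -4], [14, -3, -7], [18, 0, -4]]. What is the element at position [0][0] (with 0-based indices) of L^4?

Characteristic polynomial: t^3 - 6t^2 - 7t + 60 = (t - 5)(t - 4)(t + 3), so the eigenvalues are -3, 4, 5.
t=5: eigenvector (1, 0, 2).
t=-3: eigenvector (0, 1, 0).
t=4: eigenvector (4, -1, 9).
P = [[1, 0, 4], [0, 1, -1], [2, 0, 9]], D = diag(5, -3, 4), P⁻¹ = [[9, 0, -4], [-2, 1, 1], [-2, 0, 1]].
L⁴ = P·diag(625, 81, 256)·P⁻¹ = [[3577, 0, -1476], [350, 81, -175], [6642, 0, -2696]].
The requested entry is 3577.

3577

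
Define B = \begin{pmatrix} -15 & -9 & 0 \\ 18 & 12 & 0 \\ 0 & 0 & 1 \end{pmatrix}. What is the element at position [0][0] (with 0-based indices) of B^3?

-459

Characteristic polynomial: s^3 + 2s^2 - 21s + 18 = (s - 3)(s - 1)(s + 6), so the eigenvalues are -6, 1, 3.
s=3: eigenvector (1, -2, 0).
s=-6: eigenvector (1, -1, 0).
s=1: eigenvector (0, 0, 1).
P = [[1, 1, 0], [-2, -1, 0], [0, 0, 1]], D = diag(3, -6, 1), P⁻¹ = [[-1, -1, 0], [2, 1, 0], [0, 0, 1]].
B³ = P·diag(27, -216, 1)·P⁻¹ = [[-459, -243, 0], [486, 270, 0], [0, 0, 1]].
The requested entry is -459.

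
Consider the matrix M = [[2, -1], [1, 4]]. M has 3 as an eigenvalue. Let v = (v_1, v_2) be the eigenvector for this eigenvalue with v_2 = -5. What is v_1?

5

M − 3I = [[-1, -1], [1, 1]].
Solving (M − 3I)v = 0 gives the eigenspace spanned by (5, -5).
With v_2 = -5, v = (5, -5), so v_1 = 5.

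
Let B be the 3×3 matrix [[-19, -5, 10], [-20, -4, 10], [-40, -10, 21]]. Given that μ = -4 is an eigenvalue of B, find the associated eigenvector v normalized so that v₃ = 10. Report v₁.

B + 4I = [[-15, -5, 10], [-20, 0, 10], [-40, -10, 25]].
Solving (B + 4I)v = 0 gives the eigenspace spanned by (5, 5, 10).
With v₃ = 10, v = (5, 5, 10), so v₁ = 5.

5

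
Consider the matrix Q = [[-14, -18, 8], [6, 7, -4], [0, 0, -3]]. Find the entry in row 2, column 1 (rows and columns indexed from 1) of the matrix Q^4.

-1218

Characteristic polynomial: λ^3 + 10λ^2 + 31λ + 30 = (λ + 2)(λ + 3)(λ + 5), so the eigenvalues are -5, -3, -2.
λ=-5: eigenvector (-2, 1, 0).
λ=-2: eigenvector (-3, 2, 0).
λ=-3: eigenvector (4, -2, 1).
P = [[-2, -3, 4], [1, 2, -2], [0, 0, 1]], D = diag(-5, -2, -3), P⁻¹ = [[-2, -3, 2], [1, 2, 0], [0, 0, 1]].
Q⁴ = P·diag(625, 16, 81)·P⁻¹ = [[2452, 3654, -2176], [-1218, -1811, 1088], [0, 0, 81]].
The requested entry is -1218.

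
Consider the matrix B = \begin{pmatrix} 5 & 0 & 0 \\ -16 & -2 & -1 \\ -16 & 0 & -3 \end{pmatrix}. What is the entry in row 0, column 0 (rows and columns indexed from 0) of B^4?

Characteristic polynomial: λ^3 - 19λ - 30 = (λ - 5)(λ + 2)(λ + 3), so the eigenvalues are -3, -2, 5.
λ=5: eigenvector (1, -2, -2).
λ=-3: eigenvector (0, 1, 1).
λ=-2: eigenvector (0, 1, 0).
P = [[1, 0, 0], [-2, 1, 1], [-2, 1, 0]], D = diag(5, -3, -2), P⁻¹ = [[1, 0, 0], [2, 0, 1], [0, 1, -1]].
B⁴ = P·diag(625, 81, 16)·P⁻¹ = [[625, 0, 0], [-1088, 16, 65], [-1088, 0, 81]].
The requested entry is 625.

625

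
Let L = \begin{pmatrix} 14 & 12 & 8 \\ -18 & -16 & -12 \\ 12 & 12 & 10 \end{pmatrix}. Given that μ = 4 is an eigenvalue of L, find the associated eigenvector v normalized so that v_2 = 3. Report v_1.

L − 4I = [[10, 12, 8], [-18, -20, -12], [12, 12, 6]].
Solving (L − 4I)v = 0 gives the eigenspace spanned by (-2, 3, -2).
With v_2 = 3, v = (-2, 3, -2), so v_1 = -2.

-2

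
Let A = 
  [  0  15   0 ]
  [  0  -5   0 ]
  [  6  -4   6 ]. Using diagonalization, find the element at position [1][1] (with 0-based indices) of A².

Characteristic polynomial: t^3 - t^2 - 30t = t(t - 6)(t + 5), so the eigenvalues are -5, 0, 6.
t=6: eigenvector (0, 0, 1).
t=-5: eigenvector (-3, 1, 2).
t=0: eigenvector (1, 0, -1).
P = [[0, -3, 1], [0, 1, 0], [1, 2, -1]], D = diag(6, -5, 0), P⁻¹ = [[1, 1, 1], [0, 1, 0], [1, 3, 0]].
A² = P·diag(36, 25, 0)·P⁻¹ = [[0, -75, 0], [0, 25, 0], [36, 86, 36]].
The requested entry is 25.

25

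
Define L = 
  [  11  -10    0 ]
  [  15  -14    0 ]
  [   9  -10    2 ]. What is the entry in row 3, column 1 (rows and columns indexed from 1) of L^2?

Characteristic polynomial: t^3 + t^2 - 10t + 8 = (t - 2)(t - 1)(t + 4), so the eigenvalues are -4, 1, 2.
t=1: eigenvector (1, 1, 1).
t=2: eigenvector (0, 0, 1).
t=-4: eigenvector (2, 3, 2).
P = [[1, 0, 2], [1, 0, 3], [1, 1, 2]], D = diag(1, 2, -4), P⁻¹ = [[3, -2, 0], [-1, 0, 1], [-1, 1, 0]].
L² = P·diag(1, 4, 16)·P⁻¹ = [[-29, 30, 0], [-45, 46, 0], [-33, 30, 4]].
The requested entry is -33.

-33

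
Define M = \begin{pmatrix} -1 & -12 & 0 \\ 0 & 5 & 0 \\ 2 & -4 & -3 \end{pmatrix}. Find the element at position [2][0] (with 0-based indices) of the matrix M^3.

26

Characteristic polynomial: t^3 - t^2 - 17t - 15 = (t - 5)(t + 1)(t + 3), so the eigenvalues are -3, -1, 5.
t=-1: eigenvector (1, 0, 1).
t=-3: eigenvector (0, 0, 1).
t=5: eigenvector (-2, 1, -1).
P = [[1, 0, -2], [0, 0, 1], [1, 1, -1]], D = diag(-1, -3, 5), P⁻¹ = [[1, 2, 0], [-1, -1, 1], [0, 1, 0]].
M³ = P·diag(-1, -27, 125)·P⁻¹ = [[-1, -252, 0], [0, 125, 0], [26, -100, -27]].
The requested entry is 26.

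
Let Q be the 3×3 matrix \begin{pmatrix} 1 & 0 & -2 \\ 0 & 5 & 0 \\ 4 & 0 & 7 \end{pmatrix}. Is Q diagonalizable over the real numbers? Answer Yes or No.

Characteristic polynomial: p(μ) = μ^3 - 13μ^2 + 55μ - 75 = (μ - 5)^2(μ - 3).
μ = 5 has algebraic multiplicity 2; rank(Q − 5I) = 1, so geometric multiplicity = 2.
Every eigenvalue has geometric = algebraic multiplicity, so Q is diagonalizable.

Yes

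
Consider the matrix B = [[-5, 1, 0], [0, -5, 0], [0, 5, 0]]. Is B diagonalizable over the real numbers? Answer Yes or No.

Characteristic polynomial: p(μ) = μ^3 + 10μ^2 + 25μ = μ(μ + 5)^2.
μ = -5 has algebraic multiplicity 2; rank(B + 5I) = 2, so geometric multiplicity = 1.
Geometric multiplicity < algebraic multiplicity, so B is not diagonalizable.

No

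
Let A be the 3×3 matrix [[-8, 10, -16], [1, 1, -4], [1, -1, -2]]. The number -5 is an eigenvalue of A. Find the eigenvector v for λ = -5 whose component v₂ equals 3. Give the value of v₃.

A + 5I = [[-3, 10, -16], [1, 6, -4], [1, -1, 3]].
Solving (A + 5I)v = 0 gives the eigenspace spanned by (-6, 3, 3).
With v₂ = 3, v = (-6, 3, 3), so v₃ = 3.

3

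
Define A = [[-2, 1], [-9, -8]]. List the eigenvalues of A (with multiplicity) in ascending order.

Characteristic polynomial: p(λ) = λ^2 + 10λ + 25 = (λ + 5)^2.
Roots (with multiplicity): -5, -5.

-5, -5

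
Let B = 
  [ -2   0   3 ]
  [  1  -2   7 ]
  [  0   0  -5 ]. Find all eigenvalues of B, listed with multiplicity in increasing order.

-5, -2, -2

Characteristic polynomial: p(s) = s^3 + 9s^2 + 24s + 20 = (s + 2)^2(s + 5).
Roots (with multiplicity): -5, -2, -2.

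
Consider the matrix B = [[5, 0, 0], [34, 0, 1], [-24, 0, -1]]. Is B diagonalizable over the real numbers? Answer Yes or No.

Yes

Characteristic polynomial: p(t) = t^3 - 4t^2 - 5t = t(t - 5)(t + 1).
All 3 eigenvalues are distinct, so B is diagonalizable.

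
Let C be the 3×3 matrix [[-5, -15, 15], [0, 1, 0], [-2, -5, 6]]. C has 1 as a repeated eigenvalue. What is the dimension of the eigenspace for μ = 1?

C − 1I = [[-6, -15, 15], [0, 0, 0], [-2, -5, 5]].
This matrix has rank 1, so its null space has dimension 3 − 1 = 2.

2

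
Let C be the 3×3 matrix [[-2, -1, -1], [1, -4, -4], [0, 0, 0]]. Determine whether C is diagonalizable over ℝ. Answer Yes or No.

Characteristic polynomial: p(μ) = μ^3 + 6μ^2 + 9μ = μ(μ + 3)^2.
μ = -3 has algebraic multiplicity 2; rank(C + 3I) = 2, so geometric multiplicity = 1.
Geometric multiplicity < algebraic multiplicity, so C is not diagonalizable.

No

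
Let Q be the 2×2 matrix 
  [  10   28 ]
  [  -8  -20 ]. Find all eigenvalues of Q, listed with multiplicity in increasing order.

-6, -4

Characteristic polynomial: p(r) = r^2 + 10r + 24 = (r + 4)(r + 6).
Roots (with multiplicity): -6, -4.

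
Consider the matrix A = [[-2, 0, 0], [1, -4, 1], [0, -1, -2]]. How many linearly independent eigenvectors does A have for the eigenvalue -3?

A + 3I = [[1, 0, 0], [1, -1, 1], [0, -1, 1]].
This matrix has rank 2, so its null space has dimension 3 − 2 = 1.

1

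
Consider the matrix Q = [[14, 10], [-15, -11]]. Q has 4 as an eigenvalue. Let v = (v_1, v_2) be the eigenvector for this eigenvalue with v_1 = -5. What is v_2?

Q − 4I = [[10, 10], [-15, -15]].
Solving (Q − 4I)v = 0 gives the eigenspace spanned by (-5, 5).
With v_1 = -5, v = (-5, 5), so v_2 = 5.

5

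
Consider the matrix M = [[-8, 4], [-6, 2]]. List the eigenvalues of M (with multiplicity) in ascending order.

-4, -2

Characteristic polynomial: p(r) = r^2 + 6r + 8 = (r + 2)(r + 4).
Roots (with multiplicity): -4, -2.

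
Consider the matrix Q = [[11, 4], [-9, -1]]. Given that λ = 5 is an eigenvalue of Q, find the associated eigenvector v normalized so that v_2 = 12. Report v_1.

-8

Q − 5I = [[6, 4], [-9, -6]].
Solving (Q − 5I)v = 0 gives the eigenspace spanned by (-8, 12).
With v_2 = 12, v = (-8, 12), so v_1 = -8.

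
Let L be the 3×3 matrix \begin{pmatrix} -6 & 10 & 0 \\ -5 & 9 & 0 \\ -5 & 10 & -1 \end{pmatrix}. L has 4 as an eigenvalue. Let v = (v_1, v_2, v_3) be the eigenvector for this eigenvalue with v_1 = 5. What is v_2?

L − 4I = [[-10, 10, 0], [-5, 5, 0], [-5, 10, -5]].
Solving (L − 4I)v = 0 gives the eigenspace spanned by (5, 5, 5).
With v_1 = 5, v = (5, 5, 5), so v_2 = 5.

5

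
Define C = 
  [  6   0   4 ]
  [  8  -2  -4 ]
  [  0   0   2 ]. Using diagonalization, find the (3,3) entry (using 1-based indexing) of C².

4

Characteristic polynomial: s^3 - 6s^2 - 4s + 24 = (s - 6)(s - 2)(s + 2), so the eigenvalues are -2, 2, 6.
s=6: eigenvector (1, 1, 0).
s=-2: eigenvector (0, 1, 0).
s=2: eigenvector (-1, -3, 1).
P = [[1, 0, -1], [1, 1, -3], [0, 0, 1]], D = diag(6, -2, 2), P⁻¹ = [[1, 0, 1], [-1, 1, 2], [0, 0, 1]].
C² = P·diag(36, 4, 4)·P⁻¹ = [[36, 0, 32], [32, 4, 32], [0, 0, 4]].
The requested entry is 4.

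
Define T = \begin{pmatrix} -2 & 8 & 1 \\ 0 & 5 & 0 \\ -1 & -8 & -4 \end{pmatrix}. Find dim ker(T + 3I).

1

T + 3I = [[1, 8, 1], [0, 8, 0], [-1, -8, -1]].
This matrix has rank 2, so its null space has dimension 3 − 2 = 1.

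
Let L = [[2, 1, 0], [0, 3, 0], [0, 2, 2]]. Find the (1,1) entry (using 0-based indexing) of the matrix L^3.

27

Characteristic polynomial: r^3 - 7r^2 + 16r - 12 = (r - 3)(r - 2)^2, so the eigenvalues are 2, 2, 3.
r=2: eigenvector (1, 0, 2).
r=3: eigenvector (1, 1, 2).
r=2: eigenvector (0, 0, 1).
P = [[1, 1, 0], [0, 1, 0], [2, 2, 1]], D = diag(2, 3, 2), P⁻¹ = [[1, -1, 0], [0, 1, 0], [-2, 0, 1]].
L³ = P·diag(8, 27, 8)·P⁻¹ = [[8, 19, 0], [0, 27, 0], [0, 38, 8]].
The requested entry is 27.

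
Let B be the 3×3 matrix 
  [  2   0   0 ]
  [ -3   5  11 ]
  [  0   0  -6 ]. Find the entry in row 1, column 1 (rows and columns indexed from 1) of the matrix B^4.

16

Characteristic polynomial: μ^3 - μ^2 - 32μ + 60 = (μ - 5)(μ - 2)(μ + 6), so the eigenvalues are -6, 2, 5.
μ=2: eigenvector (1, 1, 0).
μ=5: eigenvector (0, 1, 0).
μ=-6: eigenvector (0, -1, 1).
P = [[1, 0, 0], [1, 1, -1], [0, 0, 1]], D = diag(2, 5, -6), P⁻¹ = [[1, 0, 0], [-1, 1, 1], [0, 0, 1]].
B⁴ = P·diag(16, 625, 1296)·P⁻¹ = [[16, 0, 0], [-609, 625, -671], [0, 0, 1296]].
The requested entry is 16.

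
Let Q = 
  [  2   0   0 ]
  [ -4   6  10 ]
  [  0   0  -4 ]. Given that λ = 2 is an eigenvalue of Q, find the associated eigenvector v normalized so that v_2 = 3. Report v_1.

3

Q − 2I = [[0, 0, 0], [-4, 4, 10], [0, 0, -6]].
Solving (Q − 2I)v = 0 gives the eigenspace spanned by (3, 3, 0).
With v_2 = 3, v = (3, 3, 0), so v_1 = 3.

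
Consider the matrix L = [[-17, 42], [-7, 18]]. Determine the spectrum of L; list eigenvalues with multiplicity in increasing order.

Characteristic polynomial: p(λ) = λ^2 - λ - 12 = (λ - 4)(λ + 3).
Roots (with multiplicity): -3, 4.

-3, 4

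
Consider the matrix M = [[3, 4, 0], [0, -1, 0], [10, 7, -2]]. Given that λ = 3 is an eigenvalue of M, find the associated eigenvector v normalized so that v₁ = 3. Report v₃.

M − 3I = [[0, 4, 0], [0, -4, 0], [10, 7, -5]].
Solving (M − 3I)v = 0 gives the eigenspace spanned by (3, 0, 6).
With v₁ = 3, v = (3, 0, 6), so v₃ = 6.

6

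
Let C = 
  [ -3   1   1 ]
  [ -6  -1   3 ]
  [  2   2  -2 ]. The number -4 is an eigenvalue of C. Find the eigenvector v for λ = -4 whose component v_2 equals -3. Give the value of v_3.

C + 4I = [[1, 1, 1], [-6, 3, 3], [2, 2, 2]].
Solving (C + 4I)v = 0 gives the eigenspace spanned by (0, -3, 3).
With v_2 = -3, v = (0, -3, 3), so v_3 = 3.

3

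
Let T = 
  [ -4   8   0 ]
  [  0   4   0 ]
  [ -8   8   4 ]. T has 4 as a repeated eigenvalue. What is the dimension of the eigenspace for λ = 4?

2

T − 4I = [[-8, 8, 0], [0, 0, 0], [-8, 8, 0]].
This matrix has rank 1, so its null space has dimension 3 − 1 = 2.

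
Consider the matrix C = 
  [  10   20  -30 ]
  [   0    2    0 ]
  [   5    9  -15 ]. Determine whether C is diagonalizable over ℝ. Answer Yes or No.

Characteristic polynomial: p(λ) = λ^3 + 3λ^2 - 10λ = λ(λ - 2)(λ + 5).
All 3 eigenvalues are distinct, so C is diagonalizable.

Yes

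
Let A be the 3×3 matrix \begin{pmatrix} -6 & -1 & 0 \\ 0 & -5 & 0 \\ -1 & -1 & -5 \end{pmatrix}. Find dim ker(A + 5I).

A + 5I = [[-1, -1, 0], [0, 0, 0], [-1, -1, 0]].
This matrix has rank 1, so its null space has dimension 3 − 1 = 2.

2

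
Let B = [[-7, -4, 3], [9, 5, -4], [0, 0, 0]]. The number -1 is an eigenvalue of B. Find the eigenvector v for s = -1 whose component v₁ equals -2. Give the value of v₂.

B + 1I = [[-6, -4, 3], [9, 6, -4], [0, 0, 1]].
Solving (B + 1I)v = 0 gives the eigenspace spanned by (-2, 3, 0).
With v₁ = -2, v = (-2, 3, 0), so v₂ = 3.

3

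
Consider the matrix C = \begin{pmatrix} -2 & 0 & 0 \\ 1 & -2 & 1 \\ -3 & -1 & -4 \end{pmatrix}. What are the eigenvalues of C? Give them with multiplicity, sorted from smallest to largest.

-3, -3, -2

Characteristic polynomial: p(s) = s^3 + 8s^2 + 21s + 18 = (s + 2)(s + 3)^2.
Roots (with multiplicity): -3, -3, -2.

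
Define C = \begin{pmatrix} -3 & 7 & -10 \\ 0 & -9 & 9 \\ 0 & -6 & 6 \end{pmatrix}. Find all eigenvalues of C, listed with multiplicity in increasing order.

Characteristic polynomial: p(λ) = λ^3 + 6λ^2 + 9λ = λ(λ + 3)^2.
Roots (with multiplicity): -3, -3, 0.

-3, -3, 0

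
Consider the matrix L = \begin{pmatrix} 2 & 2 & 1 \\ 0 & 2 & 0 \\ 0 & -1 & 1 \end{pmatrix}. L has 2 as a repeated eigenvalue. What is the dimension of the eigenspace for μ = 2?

1

L − 2I = [[0, 2, 1], [0, 0, 0], [0, -1, -1]].
This matrix has rank 2, so its null space has dimension 3 − 2 = 1.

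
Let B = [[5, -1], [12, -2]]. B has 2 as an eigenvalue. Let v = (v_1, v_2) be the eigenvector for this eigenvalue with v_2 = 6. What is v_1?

2

B − 2I = [[3, -1], [12, -4]].
Solving (B − 2I)v = 0 gives the eigenspace spanned by (2, 6).
With v_2 = 6, v = (2, 6), so v_1 = 2.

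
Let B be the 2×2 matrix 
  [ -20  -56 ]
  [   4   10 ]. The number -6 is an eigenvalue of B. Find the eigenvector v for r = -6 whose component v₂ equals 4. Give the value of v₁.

B + 6I = [[-14, -56], [4, 16]].
Solving (B + 6I)v = 0 gives the eigenspace spanned by (-16, 4).
With v₂ = 4, v = (-16, 4), so v₁ = -16.

-16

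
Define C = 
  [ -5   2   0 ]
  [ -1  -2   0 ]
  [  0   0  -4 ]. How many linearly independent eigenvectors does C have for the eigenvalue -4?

C + 4I = [[-1, 2, 0], [-1, 2, 0], [0, 0, 0]].
This matrix has rank 1, so its null space has dimension 3 − 1 = 2.

2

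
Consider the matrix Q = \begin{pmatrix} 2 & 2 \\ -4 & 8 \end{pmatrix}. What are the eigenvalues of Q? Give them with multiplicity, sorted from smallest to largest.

Characteristic polynomial: p(λ) = λ^2 - 10λ + 24 = (λ - 6)(λ - 4).
Roots (with multiplicity): 4, 6.

4, 6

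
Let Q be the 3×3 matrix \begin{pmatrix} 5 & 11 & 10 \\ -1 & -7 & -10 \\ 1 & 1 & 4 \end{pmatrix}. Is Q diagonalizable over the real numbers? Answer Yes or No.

No

Characteristic polynomial: p(μ) = μ^3 - 2μ^2 - 32μ + 96 = (μ - 4)^2(μ + 6).
μ = 4 has algebraic multiplicity 2; rank(Q − 4I) = 2, so geometric multiplicity = 1.
Geometric multiplicity < algebraic multiplicity, so Q is not diagonalizable.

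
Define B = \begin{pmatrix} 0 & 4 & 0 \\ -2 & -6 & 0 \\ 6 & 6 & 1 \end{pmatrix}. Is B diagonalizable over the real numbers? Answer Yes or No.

Yes

Characteristic polynomial: p(μ) = μ^3 + 5μ^2 + 2μ - 8 = (μ - 1)(μ + 2)(μ + 4).
All 3 eigenvalues are distinct, so B is diagonalizable.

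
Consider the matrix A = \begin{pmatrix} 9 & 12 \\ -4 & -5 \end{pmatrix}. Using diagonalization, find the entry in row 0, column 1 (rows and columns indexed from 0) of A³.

156

Characteristic polynomial: t^2 - 4t + 3 = (t - 3)(t - 1), so the eigenvalues are 1, 3.
t=1: eigenvector (-3, 2).
t=3: eigenvector (-2, 1).
P = [[-3, -2], [2, 1]], D = diag(1, 3), P⁻¹ = [[1, 2], [-2, -3]].
A³ = P·diag(1, 27)·P⁻¹ = [[105, 156], [-52, -77]].
The requested entry is 156.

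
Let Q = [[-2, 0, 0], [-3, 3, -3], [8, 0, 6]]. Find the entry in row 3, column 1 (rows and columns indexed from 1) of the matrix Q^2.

32

Characteristic polynomial: μ^3 - 7μ^2 + 36 = (μ - 6)(μ - 3)(μ + 2), so the eigenvalues are -2, 3, 6.
μ=-2: eigenvector (-1, 0, 1).
μ=6: eigenvector (0, 1, -1).
μ=3: eigenvector (0, 1, 0).
P = [[-1, 0, 0], [0, 1, 1], [1, -1, 0]], D = diag(-2, 6, 3), P⁻¹ = [[-1, 0, 0], [-1, 0, -1], [1, 1, 1]].
Q² = P·diag(4, 36, 9)·P⁻¹ = [[4, 0, 0], [-27, 9, -27], [32, 0, 36]].
The requested entry is 32.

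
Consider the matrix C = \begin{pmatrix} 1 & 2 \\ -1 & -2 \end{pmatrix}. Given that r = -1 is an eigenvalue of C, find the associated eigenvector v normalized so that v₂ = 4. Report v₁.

C + 1I = [[2, 2], [-1, -1]].
Solving (C + 1I)v = 0 gives the eigenspace spanned by (-4, 4).
With v₂ = 4, v = (-4, 4), so v₁ = -4.

-4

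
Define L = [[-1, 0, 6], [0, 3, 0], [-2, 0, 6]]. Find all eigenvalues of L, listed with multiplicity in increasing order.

Characteristic polynomial: p(λ) = λ^3 - 8λ^2 + 21λ - 18 = (λ - 3)^2(λ - 2).
Roots (with multiplicity): 2, 3, 3.

2, 3, 3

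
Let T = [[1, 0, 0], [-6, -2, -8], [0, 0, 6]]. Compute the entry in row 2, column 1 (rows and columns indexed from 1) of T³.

-18

Characteristic polynomial: λ^3 - 5λ^2 - 8λ + 12 = (λ - 6)(λ - 1)(λ + 2), so the eigenvalues are -2, 1, 6.
λ=1: eigenvector (1, -2, 0).
λ=6: eigenvector (0, -1, 1).
λ=-2: eigenvector (0, 1, 0).
P = [[1, 0, 0], [-2, -1, 1], [0, 1, 0]], D = diag(1, 6, -2), P⁻¹ = [[1, 0, 0], [0, 0, 1], [2, 1, 1]].
T³ = P·diag(1, 216, -8)·P⁻¹ = [[1, 0, 0], [-18, -8, -224], [0, 0, 216]].
The requested entry is -18.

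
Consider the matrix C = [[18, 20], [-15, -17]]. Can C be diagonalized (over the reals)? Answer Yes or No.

Characteristic polynomial: p(λ) = λ^2 - λ - 6 = (λ - 3)(λ + 2).
All 2 eigenvalues are distinct, so C is diagonalizable.

Yes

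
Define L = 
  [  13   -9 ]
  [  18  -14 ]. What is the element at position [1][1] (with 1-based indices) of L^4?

-113

Characteristic polynomial: r^2 + r - 20 = (r - 4)(r + 5), so the eigenvalues are -5, 4.
r=-5: eigenvector (1, 2).
r=4: eigenvector (-1, -1).
P = [[1, -1], [2, -1]], D = diag(-5, 4), P⁻¹ = [[-1, 1], [-2, 1]].
L⁴ = P·diag(625, 256)·P⁻¹ = [[-113, 369], [-738, 994]].
The requested entry is -113.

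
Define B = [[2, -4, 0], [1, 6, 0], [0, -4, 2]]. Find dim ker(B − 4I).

B − 4I = [[-2, -4, 0], [1, 2, 0], [0, -4, -2]].
This matrix has rank 2, so its null space has dimension 3 − 2 = 1.

1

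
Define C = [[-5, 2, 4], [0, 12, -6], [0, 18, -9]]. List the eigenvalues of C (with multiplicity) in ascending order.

-5, 0, 3

Characteristic polynomial: p(t) = t^3 + 2t^2 - 15t = t(t - 3)(t + 5).
Roots (with multiplicity): -5, 0, 3.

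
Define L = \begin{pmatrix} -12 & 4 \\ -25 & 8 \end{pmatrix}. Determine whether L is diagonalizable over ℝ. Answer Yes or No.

Characteristic polynomial: p(μ) = μ^2 + 4μ + 4 = (μ + 2)^2.
μ = -2 has algebraic multiplicity 2; rank(L + 2I) = 1, so geometric multiplicity = 1.
Geometric multiplicity < algebraic multiplicity, so L is not diagonalizable.

No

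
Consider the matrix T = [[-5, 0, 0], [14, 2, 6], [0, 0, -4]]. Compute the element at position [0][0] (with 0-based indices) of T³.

-125

Characteristic polynomial: μ^3 + 7μ^2 + 2μ - 40 = (μ - 2)(μ + 4)(μ + 5), so the eigenvalues are -5, -4, 2.
μ=-5: eigenvector (1, -2, 0).
μ=2: eigenvector (0, 1, 0).
μ=-4: eigenvector (0, -1, 1).
P = [[1, 0, 0], [-2, 1, -1], [0, 0, 1]], D = diag(-5, 2, -4), P⁻¹ = [[1, 0, 0], [2, 1, 1], [0, 0, 1]].
T³ = P·diag(-125, 8, -64)·P⁻¹ = [[-125, 0, 0], [266, 8, 72], [0, 0, -64]].
The requested entry is -125.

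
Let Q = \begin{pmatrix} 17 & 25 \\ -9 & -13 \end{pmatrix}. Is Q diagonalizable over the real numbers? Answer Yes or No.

Characteristic polynomial: p(s) = s^2 - 4s + 4 = (s - 2)^2.
s = 2 has algebraic multiplicity 2; rank(Q − 2I) = 1, so geometric multiplicity = 1.
Geometric multiplicity < algebraic multiplicity, so Q is not diagonalizable.

No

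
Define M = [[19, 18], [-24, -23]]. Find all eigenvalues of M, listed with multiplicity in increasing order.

-5, 1

Characteristic polynomial: p(r) = r^2 + 4r - 5 = (r - 1)(r + 5).
Roots (with multiplicity): -5, 1.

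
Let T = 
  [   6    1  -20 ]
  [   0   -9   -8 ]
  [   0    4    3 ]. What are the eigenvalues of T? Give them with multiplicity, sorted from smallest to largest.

-5, -1, 6

Characteristic polynomial: p(s) = s^3 - 31s - 30 = (s - 6)(s + 1)(s + 5).
Roots (with multiplicity): -5, -1, 6.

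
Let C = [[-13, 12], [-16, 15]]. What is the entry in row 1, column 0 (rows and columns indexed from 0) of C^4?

-320

Characteristic polynomial: t^2 - 2t - 3 = (t - 3)(t + 1), so the eigenvalues are -1, 3.
t=-1: eigenvector (1, 1).
t=3: eigenvector (3, 4).
P = [[1, 3], [1, 4]], D = diag(-1, 3), P⁻¹ = [[4, -3], [-1, 1]].
C⁴ = P·diag(1, 81)·P⁻¹ = [[-239, 240], [-320, 321]].
The requested entry is -320.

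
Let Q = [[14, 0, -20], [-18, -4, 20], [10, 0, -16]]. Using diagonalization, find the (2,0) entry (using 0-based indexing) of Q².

-20

Characteristic polynomial: μ^3 + 6μ^2 - 16μ - 96 = (μ - 4)(μ + 4)(μ + 6), so the eigenvalues are -6, -4, 4.
μ=-6: eigenvector (-1, 1, -1).
μ=4: eigenvector (2, -2, 1).
μ=-4: eigenvector (0, 1, 0).
P = [[-1, 2, 0], [1, -2, 1], [-1, 1, 0]], D = diag(-6, 4, -4), P⁻¹ = [[1, 0, -2], [1, 0, -1], [1, 1, 0]].
Q² = P·diag(36, 16, 16)·P⁻¹ = [[-4, 0, 40], [20, 16, -40], [-20, 0, 56]].
The requested entry is -20.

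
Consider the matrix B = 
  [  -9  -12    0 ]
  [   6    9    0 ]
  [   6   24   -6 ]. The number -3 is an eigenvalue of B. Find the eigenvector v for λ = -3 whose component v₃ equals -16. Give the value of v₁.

8

B + 3I = [[-6, -12, 0], [6, 12, 0], [6, 24, -3]].
Solving (B + 3I)v = 0 gives the eigenspace spanned by (8, -4, -16).
With v₃ = -16, v = (8, -4, -16), so v₁ = 8.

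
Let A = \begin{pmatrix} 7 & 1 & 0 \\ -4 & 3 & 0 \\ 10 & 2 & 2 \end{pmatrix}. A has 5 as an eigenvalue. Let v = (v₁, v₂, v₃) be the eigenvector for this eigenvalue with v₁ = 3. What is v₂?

-6

A − 5I = [[2, 1, 0], [-4, -2, 0], [10, 2, -3]].
Solving (A − 5I)v = 0 gives the eigenspace spanned by (3, -6, 6).
With v₁ = 3, v = (3, -6, 6), so v₂ = -6.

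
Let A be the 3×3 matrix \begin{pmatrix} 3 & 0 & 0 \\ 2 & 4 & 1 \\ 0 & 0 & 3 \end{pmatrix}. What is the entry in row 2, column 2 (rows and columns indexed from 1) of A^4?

256

Characteristic polynomial: μ^3 - 10μ^2 + 33μ - 36 = (μ - 4)(μ - 3)^2, so the eigenvalues are 3, 3, 4.
μ=3: eigenvector (5, -8, -2).
μ=4: eigenvector (0, 1, 0).
μ=3: eigenvector (-2, 3, 1).
P = [[5, 0, -2], [-8, 1, 3], [-2, 0, 1]], D = diag(3, 4, 3), P⁻¹ = [[1, 0, 2], [2, 1, 1], [2, 0, 5]].
A⁴ = P·diag(81, 256, 81)·P⁻¹ = [[81, 0, 0], [350, 256, 175], [0, 0, 81]].
The requested entry is 256.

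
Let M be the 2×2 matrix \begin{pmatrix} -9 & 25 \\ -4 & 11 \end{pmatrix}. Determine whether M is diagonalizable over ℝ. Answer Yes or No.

Characteristic polynomial: p(λ) = λ^2 - 2λ + 1 = (λ - 1)^2.
λ = 1 has algebraic multiplicity 2; rank(M − 1I) = 1, so geometric multiplicity = 1.
Geometric multiplicity < algebraic multiplicity, so M is not diagonalizable.

No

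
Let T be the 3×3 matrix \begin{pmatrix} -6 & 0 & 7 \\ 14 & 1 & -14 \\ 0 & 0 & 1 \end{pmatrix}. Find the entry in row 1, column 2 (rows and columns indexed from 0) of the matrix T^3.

Characteristic polynomial: s^3 + 4s^2 - 11s + 6 = (s - 1)^2(s + 6), so the eigenvalues are -6, 1, 1.
s=-6: eigenvector (1, -2, 0).
s=1: eigenvector (0, 1, 0).
s=1: eigenvector (1, -2, 1).
P = [[1, 0, 1], [-2, 1, -2], [0, 0, 1]], D = diag(-6, 1, 1), P⁻¹ = [[1, 0, -1], [2, 1, 0], [0, 0, 1]].
T³ = P·diag(-216, 1, 1)·P⁻¹ = [[-216, 0, 217], [434, 1, -434], [0, 0, 1]].
The requested entry is -434.

-434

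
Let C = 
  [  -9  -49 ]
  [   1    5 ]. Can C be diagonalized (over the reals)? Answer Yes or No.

Characteristic polynomial: p(λ) = λ^2 + 4λ + 4 = (λ + 2)^2.
λ = -2 has algebraic multiplicity 2; rank(C + 2I) = 1, so geometric multiplicity = 1.
Geometric multiplicity < algebraic multiplicity, so C is not diagonalizable.

No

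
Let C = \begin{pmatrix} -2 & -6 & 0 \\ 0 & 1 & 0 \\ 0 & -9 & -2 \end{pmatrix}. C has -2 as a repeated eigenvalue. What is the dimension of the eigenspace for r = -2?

2

C + 2I = [[0, -6, 0], [0, 3, 0], [0, -9, 0]].
This matrix has rank 1, so its null space has dimension 3 − 1 = 2.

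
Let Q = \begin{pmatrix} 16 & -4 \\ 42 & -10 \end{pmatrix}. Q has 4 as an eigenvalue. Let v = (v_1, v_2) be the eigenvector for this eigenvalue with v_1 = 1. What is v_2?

3

Q − 4I = [[12, -4], [42, -14]].
Solving (Q − 4I)v = 0 gives the eigenspace spanned by (1, 3).
With v_1 = 1, v = (1, 3), so v_2 = 3.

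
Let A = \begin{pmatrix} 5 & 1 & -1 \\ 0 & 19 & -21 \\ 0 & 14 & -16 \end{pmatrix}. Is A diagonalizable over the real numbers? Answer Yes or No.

No

Characteristic polynomial: p(λ) = λ^3 - 8λ^2 + 5λ + 50 = (λ - 5)^2(λ + 2).
λ = 5 has algebraic multiplicity 2; rank(A − 5I) = 2, so geometric multiplicity = 1.
Geometric multiplicity < algebraic multiplicity, so A is not diagonalizable.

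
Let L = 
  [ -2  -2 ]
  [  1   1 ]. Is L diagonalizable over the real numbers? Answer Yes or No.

Yes

Characteristic polynomial: p(λ) = λ^2 + λ = λ(λ + 1).
All 2 eigenvalues are distinct, so L is diagonalizable.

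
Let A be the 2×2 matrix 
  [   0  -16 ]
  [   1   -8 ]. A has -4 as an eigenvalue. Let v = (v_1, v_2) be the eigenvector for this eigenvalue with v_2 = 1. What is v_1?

A + 4I = [[4, -16], [1, -4]].
Solving (A + 4I)v = 0 gives the eigenspace spanned by (4, 1).
With v_2 = 1, v = (4, 1), so v_1 = 4.

4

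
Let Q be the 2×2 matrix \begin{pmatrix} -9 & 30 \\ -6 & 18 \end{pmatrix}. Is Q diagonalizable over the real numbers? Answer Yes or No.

Characteristic polynomial: p(μ) = μ^2 - 9μ + 18 = (μ - 6)(μ - 3).
All 2 eigenvalues are distinct, so Q is diagonalizable.

Yes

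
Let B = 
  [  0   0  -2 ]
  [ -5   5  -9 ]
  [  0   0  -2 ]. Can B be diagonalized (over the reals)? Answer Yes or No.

Yes

Characteristic polynomial: p(s) = s^3 - 3s^2 - 10s = s(s - 5)(s + 2).
All 3 eigenvalues are distinct, so B is diagonalizable.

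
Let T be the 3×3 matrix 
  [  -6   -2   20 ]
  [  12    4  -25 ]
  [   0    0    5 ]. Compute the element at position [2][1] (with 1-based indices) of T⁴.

-96

Characteristic polynomial: s^3 - 3s^2 - 10s = s(s - 5)(s + 2), so the eigenvalues are -2, 0, 5.
s=5: eigenvector (2, -1, 1).
s=0: eigenvector (-1, 3, 0).
s=-2: eigenvector (1, -2, 0).
P = [[2, -1, 1], [-1, 3, -2], [1, 0, 0]], D = diag(5, 0, -2), P⁻¹ = [[0, 0, 1], [2, 1, -3], [3, 1, -5]].
T⁴ = P·diag(625, 0, 16)·P⁻¹ = [[48, 16, 1170], [-96, -32, -465], [0, 0, 625]].
The requested entry is -96.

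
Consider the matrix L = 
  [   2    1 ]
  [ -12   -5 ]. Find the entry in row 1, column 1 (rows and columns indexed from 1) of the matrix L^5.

92

Characteristic polynomial: λ^2 + 3λ + 2 = (λ + 1)(λ + 2), so the eigenvalues are -2, -1.
λ=-2: eigenvector (-1, 4).
λ=-1: eigenvector (-1, 3).
P = [[-1, -1], [4, 3]], D = diag(-2, -1), P⁻¹ = [[3, 1], [-4, -1]].
L⁵ = P·diag(-32, -1)·P⁻¹ = [[92, 31], [-372, -125]].
The requested entry is 92.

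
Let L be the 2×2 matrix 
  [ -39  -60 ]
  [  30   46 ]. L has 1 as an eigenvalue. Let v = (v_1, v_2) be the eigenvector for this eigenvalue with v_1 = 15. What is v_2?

L − 1I = [[-40, -60], [30, 45]].
Solving (L − 1I)v = 0 gives the eigenspace spanned by (15, -10).
With v_1 = 15, v = (15, -10), so v_2 = -10.

-10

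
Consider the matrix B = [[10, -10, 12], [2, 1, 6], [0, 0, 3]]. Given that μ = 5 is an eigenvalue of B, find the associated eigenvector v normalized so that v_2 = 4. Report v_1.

8

B − 5I = [[5, -10, 12], [2, -4, 6], [0, 0, -2]].
Solving (B − 5I)v = 0 gives the eigenspace spanned by (8, 4, 0).
With v_2 = 4, v = (8, 4, 0), so v_1 = 8.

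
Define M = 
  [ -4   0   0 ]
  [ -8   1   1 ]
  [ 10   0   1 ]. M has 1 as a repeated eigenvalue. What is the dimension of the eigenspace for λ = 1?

M − 1I = [[-5, 0, 0], [-8, 0, 1], [10, 0, 0]].
This matrix has rank 2, so its null space has dimension 3 − 2 = 1.

1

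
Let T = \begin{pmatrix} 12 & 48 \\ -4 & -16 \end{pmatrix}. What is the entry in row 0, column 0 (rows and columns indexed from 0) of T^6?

-12288

Characteristic polynomial: s^2 + 4s = s(s + 4), so the eigenvalues are -4, 0.
s=-4: eigenvector (-3, 1).
s=0: eigenvector (4, -1).
P = [[-3, 4], [1, -1]], D = diag(-4, 0), P⁻¹ = [[1, 4], [1, 3]].
T⁶ = P·diag(4096, 0)·P⁻¹ = [[-12288, -49152], [4096, 16384]].
The requested entry is -12288.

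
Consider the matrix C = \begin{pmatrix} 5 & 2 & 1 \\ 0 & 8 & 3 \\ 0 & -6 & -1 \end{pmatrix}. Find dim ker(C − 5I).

C − 5I = [[0, 2, 1], [0, 3, 3], [0, -6, -6]].
This matrix has rank 2, so its null space has dimension 3 − 2 = 1.

1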